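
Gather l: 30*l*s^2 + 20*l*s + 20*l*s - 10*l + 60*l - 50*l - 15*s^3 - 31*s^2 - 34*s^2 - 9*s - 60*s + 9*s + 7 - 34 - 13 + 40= l*(30*s^2 + 40*s) - 15*s^3 - 65*s^2 - 60*s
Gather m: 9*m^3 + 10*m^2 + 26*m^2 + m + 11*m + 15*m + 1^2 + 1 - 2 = 9*m^3 + 36*m^2 + 27*m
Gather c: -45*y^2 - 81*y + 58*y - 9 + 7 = -45*y^2 - 23*y - 2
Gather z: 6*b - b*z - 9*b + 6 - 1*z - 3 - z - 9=-3*b + z*(-b - 2) - 6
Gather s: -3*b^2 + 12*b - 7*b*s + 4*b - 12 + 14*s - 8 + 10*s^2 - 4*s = -3*b^2 + 16*b + 10*s^2 + s*(10 - 7*b) - 20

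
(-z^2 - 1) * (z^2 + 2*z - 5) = -z^4 - 2*z^3 + 4*z^2 - 2*z + 5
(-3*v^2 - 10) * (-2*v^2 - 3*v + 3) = 6*v^4 + 9*v^3 + 11*v^2 + 30*v - 30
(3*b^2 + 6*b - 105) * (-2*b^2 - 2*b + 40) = -6*b^4 - 18*b^3 + 318*b^2 + 450*b - 4200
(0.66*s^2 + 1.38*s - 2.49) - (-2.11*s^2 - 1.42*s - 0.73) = 2.77*s^2 + 2.8*s - 1.76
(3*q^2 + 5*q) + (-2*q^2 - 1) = q^2 + 5*q - 1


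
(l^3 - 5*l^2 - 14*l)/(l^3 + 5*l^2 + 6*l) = (l - 7)/(l + 3)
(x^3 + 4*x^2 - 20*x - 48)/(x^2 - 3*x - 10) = (x^2 + 2*x - 24)/(x - 5)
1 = 1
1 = 1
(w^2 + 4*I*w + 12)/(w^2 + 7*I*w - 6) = (w - 2*I)/(w + I)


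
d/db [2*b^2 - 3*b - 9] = 4*b - 3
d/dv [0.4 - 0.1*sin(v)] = -0.1*cos(v)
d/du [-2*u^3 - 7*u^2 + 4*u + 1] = -6*u^2 - 14*u + 4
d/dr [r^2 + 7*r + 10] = 2*r + 7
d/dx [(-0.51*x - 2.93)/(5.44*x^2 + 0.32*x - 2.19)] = (2.7744*x^2 + 31.8784*x + 2.0545)/(29.5936*x^4 + 3.4816*x^3 - 23.7248*x^2 - 1.4016*x + 4.7961)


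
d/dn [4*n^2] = 8*n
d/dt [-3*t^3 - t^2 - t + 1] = -9*t^2 - 2*t - 1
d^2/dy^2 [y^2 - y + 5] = 2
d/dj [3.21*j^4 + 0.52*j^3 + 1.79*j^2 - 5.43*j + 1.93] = 12.84*j^3 + 1.56*j^2 + 3.58*j - 5.43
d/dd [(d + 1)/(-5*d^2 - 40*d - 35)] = 1/(5*(d^2 + 14*d + 49))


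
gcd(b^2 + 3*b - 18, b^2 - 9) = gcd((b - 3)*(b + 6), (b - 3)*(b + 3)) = b - 3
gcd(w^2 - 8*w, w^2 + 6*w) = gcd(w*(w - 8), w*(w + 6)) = w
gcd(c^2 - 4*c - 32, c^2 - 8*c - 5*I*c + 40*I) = c - 8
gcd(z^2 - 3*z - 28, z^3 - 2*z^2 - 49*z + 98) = z - 7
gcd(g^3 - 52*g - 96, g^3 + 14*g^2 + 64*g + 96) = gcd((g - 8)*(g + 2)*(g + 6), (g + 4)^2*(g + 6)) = g + 6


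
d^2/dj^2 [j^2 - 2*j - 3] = 2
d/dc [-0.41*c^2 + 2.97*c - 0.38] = 2.97 - 0.82*c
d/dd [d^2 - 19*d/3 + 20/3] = 2*d - 19/3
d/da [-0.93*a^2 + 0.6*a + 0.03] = 0.6 - 1.86*a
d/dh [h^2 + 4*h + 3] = 2*h + 4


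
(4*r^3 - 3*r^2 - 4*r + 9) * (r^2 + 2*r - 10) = 4*r^5 + 5*r^4 - 50*r^3 + 31*r^2 + 58*r - 90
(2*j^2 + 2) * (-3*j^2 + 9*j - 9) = -6*j^4 + 18*j^3 - 24*j^2 + 18*j - 18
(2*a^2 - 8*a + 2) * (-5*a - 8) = -10*a^3 + 24*a^2 + 54*a - 16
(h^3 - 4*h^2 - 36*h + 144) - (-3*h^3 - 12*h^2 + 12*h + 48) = 4*h^3 + 8*h^2 - 48*h + 96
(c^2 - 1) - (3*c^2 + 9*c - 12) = -2*c^2 - 9*c + 11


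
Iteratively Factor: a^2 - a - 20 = (a - 5)*(a + 4)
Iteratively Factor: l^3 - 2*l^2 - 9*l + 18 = (l - 3)*(l^2 + l - 6) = (l - 3)*(l - 2)*(l + 3)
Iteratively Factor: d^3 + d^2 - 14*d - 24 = (d - 4)*(d^2 + 5*d + 6) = (d - 4)*(d + 3)*(d + 2)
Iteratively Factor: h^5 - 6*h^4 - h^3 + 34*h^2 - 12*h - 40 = (h + 1)*(h^4 - 7*h^3 + 6*h^2 + 28*h - 40) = (h - 2)*(h + 1)*(h^3 - 5*h^2 - 4*h + 20) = (h - 5)*(h - 2)*(h + 1)*(h^2 - 4) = (h - 5)*(h - 2)*(h + 1)*(h + 2)*(h - 2)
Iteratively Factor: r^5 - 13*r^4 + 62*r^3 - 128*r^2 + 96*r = (r - 4)*(r^4 - 9*r^3 + 26*r^2 - 24*r) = (r - 4)^2*(r^3 - 5*r^2 + 6*r) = (r - 4)^2*(r - 2)*(r^2 - 3*r) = r*(r - 4)^2*(r - 2)*(r - 3)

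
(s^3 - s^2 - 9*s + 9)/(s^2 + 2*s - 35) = (s^3 - s^2 - 9*s + 9)/(s^2 + 2*s - 35)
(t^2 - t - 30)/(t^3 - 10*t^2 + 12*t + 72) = (t + 5)/(t^2 - 4*t - 12)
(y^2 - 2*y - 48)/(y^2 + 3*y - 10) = (y^2 - 2*y - 48)/(y^2 + 3*y - 10)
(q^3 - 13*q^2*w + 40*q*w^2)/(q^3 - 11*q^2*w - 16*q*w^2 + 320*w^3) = q*(q - 5*w)/(q^2 - 3*q*w - 40*w^2)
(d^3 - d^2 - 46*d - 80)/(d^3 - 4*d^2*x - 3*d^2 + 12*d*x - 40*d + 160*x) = (-d - 2)/(-d + 4*x)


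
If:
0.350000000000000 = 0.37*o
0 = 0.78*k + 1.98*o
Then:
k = -2.40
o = 0.95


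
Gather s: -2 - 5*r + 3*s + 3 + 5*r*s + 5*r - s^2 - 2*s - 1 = -s^2 + s*(5*r + 1)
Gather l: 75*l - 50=75*l - 50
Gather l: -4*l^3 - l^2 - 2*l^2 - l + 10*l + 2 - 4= -4*l^3 - 3*l^2 + 9*l - 2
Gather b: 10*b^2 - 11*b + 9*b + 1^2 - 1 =10*b^2 - 2*b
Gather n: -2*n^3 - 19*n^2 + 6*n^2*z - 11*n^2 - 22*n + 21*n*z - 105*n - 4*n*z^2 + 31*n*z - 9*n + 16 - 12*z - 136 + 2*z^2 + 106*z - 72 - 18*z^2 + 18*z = -2*n^3 + n^2*(6*z - 30) + n*(-4*z^2 + 52*z - 136) - 16*z^2 + 112*z - 192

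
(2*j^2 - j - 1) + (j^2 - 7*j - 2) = 3*j^2 - 8*j - 3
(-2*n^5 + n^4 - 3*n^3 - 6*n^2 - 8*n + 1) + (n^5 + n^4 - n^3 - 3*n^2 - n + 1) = -n^5 + 2*n^4 - 4*n^3 - 9*n^2 - 9*n + 2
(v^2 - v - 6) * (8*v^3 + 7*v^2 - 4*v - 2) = 8*v^5 - v^4 - 59*v^3 - 40*v^2 + 26*v + 12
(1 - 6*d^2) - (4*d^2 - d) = -10*d^2 + d + 1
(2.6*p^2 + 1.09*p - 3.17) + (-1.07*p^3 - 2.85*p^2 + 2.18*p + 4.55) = -1.07*p^3 - 0.25*p^2 + 3.27*p + 1.38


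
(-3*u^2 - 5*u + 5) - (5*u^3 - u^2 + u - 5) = -5*u^3 - 2*u^2 - 6*u + 10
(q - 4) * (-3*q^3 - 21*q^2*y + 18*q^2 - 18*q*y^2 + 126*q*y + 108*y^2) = -3*q^4 - 21*q^3*y + 30*q^3 - 18*q^2*y^2 + 210*q^2*y - 72*q^2 + 180*q*y^2 - 504*q*y - 432*y^2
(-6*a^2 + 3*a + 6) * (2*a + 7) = -12*a^3 - 36*a^2 + 33*a + 42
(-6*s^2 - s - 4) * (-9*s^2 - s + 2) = 54*s^4 + 15*s^3 + 25*s^2 + 2*s - 8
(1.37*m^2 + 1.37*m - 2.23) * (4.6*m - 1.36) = 6.302*m^3 + 4.4388*m^2 - 12.1212*m + 3.0328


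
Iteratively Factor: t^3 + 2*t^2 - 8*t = (t - 2)*(t^2 + 4*t) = t*(t - 2)*(t + 4)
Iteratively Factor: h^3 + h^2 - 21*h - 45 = (h + 3)*(h^2 - 2*h - 15) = (h + 3)^2*(h - 5)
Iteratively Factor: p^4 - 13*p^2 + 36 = (p + 2)*(p^3 - 2*p^2 - 9*p + 18) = (p - 3)*(p + 2)*(p^2 + p - 6) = (p - 3)*(p - 2)*(p + 2)*(p + 3)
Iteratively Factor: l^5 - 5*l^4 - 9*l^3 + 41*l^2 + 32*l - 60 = (l + 2)*(l^4 - 7*l^3 + 5*l^2 + 31*l - 30) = (l - 3)*(l + 2)*(l^3 - 4*l^2 - 7*l + 10) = (l - 3)*(l - 1)*(l + 2)*(l^2 - 3*l - 10) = (l - 3)*(l - 1)*(l + 2)^2*(l - 5)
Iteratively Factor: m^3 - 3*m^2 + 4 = (m + 1)*(m^2 - 4*m + 4) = (m - 2)*(m + 1)*(m - 2)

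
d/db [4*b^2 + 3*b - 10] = 8*b + 3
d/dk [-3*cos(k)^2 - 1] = 3*sin(2*k)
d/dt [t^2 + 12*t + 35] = 2*t + 12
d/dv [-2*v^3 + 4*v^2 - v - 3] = -6*v^2 + 8*v - 1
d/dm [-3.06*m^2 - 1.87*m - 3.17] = -6.12*m - 1.87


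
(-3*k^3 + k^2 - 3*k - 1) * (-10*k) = 30*k^4 - 10*k^3 + 30*k^2 + 10*k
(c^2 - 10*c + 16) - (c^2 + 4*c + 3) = 13 - 14*c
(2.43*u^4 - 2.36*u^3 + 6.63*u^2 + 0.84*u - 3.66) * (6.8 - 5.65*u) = -13.7295*u^5 + 29.858*u^4 - 53.5075*u^3 + 40.338*u^2 + 26.391*u - 24.888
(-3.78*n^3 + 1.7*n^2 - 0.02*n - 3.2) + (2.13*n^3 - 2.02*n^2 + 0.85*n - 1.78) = -1.65*n^3 - 0.32*n^2 + 0.83*n - 4.98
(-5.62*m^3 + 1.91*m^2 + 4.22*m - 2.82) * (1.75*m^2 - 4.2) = -9.835*m^5 + 3.3425*m^4 + 30.989*m^3 - 12.957*m^2 - 17.724*m + 11.844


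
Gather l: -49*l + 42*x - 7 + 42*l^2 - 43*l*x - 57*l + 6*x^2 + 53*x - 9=42*l^2 + l*(-43*x - 106) + 6*x^2 + 95*x - 16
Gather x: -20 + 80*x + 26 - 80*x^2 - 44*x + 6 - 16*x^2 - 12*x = -96*x^2 + 24*x + 12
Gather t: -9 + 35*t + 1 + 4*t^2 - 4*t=4*t^2 + 31*t - 8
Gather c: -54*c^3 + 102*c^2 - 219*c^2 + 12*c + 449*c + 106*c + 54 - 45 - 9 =-54*c^3 - 117*c^2 + 567*c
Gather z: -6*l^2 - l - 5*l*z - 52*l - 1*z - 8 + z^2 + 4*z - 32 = -6*l^2 - 53*l + z^2 + z*(3 - 5*l) - 40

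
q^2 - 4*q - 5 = (q - 5)*(q + 1)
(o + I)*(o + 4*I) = o^2 + 5*I*o - 4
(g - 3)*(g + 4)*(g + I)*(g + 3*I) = g^4 + g^3 + 4*I*g^3 - 15*g^2 + 4*I*g^2 - 3*g - 48*I*g + 36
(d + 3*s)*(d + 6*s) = d^2 + 9*d*s + 18*s^2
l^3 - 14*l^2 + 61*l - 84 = (l - 7)*(l - 4)*(l - 3)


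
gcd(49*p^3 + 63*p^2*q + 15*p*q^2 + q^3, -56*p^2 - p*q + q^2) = 7*p + q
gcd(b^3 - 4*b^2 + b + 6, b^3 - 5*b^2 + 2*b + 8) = b^2 - b - 2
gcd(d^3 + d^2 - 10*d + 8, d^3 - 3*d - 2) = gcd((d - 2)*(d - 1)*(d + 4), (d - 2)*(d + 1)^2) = d - 2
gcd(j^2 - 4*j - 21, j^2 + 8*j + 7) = 1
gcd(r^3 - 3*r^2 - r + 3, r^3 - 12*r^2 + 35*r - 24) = r^2 - 4*r + 3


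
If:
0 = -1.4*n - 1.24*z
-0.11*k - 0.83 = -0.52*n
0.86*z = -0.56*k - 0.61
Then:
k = 2.65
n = 2.16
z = -2.44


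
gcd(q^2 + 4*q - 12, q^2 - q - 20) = 1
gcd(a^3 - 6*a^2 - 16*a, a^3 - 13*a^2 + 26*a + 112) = a^2 - 6*a - 16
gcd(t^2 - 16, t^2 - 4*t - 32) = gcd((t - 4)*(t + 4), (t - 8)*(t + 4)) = t + 4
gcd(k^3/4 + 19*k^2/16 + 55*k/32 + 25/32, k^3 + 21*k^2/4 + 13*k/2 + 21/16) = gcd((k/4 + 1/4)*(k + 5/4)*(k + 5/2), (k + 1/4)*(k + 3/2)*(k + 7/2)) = 1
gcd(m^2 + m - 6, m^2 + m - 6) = m^2 + m - 6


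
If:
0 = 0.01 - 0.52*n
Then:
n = 0.02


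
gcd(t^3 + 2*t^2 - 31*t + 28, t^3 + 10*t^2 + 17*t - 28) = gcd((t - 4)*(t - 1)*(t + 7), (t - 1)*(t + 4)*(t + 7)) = t^2 + 6*t - 7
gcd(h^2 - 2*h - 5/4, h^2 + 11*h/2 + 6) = 1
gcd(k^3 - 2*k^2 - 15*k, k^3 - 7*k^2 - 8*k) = k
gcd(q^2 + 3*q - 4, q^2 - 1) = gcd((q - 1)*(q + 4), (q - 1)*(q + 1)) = q - 1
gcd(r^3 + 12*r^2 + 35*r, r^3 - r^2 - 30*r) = r^2 + 5*r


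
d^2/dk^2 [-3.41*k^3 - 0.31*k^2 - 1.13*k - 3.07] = -20.46*k - 0.62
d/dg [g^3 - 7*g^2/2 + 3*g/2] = 3*g^2 - 7*g + 3/2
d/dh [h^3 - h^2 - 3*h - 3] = 3*h^2 - 2*h - 3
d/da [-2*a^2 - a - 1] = -4*a - 1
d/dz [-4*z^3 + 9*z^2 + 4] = 6*z*(3 - 2*z)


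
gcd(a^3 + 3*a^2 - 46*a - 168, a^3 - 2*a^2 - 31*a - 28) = a^2 - 3*a - 28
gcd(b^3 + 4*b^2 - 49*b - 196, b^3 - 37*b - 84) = b^2 - 3*b - 28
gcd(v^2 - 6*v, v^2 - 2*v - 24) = v - 6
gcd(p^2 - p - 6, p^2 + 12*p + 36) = 1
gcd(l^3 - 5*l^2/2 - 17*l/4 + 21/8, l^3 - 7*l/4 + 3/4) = l^2 + l - 3/4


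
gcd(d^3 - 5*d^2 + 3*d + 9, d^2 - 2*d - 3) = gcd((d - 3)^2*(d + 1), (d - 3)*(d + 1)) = d^2 - 2*d - 3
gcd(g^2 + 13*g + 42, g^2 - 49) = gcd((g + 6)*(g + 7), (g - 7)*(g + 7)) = g + 7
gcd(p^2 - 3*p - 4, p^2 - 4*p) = p - 4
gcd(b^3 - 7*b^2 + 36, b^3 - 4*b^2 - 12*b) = b^2 - 4*b - 12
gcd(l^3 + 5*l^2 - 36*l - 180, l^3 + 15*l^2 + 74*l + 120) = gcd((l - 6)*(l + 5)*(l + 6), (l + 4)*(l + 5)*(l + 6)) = l^2 + 11*l + 30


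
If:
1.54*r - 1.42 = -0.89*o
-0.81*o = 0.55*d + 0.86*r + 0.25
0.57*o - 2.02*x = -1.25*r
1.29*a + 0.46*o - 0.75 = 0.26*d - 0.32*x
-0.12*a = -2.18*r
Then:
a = -0.69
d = -2.84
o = 1.66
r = -0.04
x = 0.45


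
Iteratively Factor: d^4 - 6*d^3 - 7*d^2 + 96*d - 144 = (d - 3)*(d^3 - 3*d^2 - 16*d + 48) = (d - 4)*(d - 3)*(d^2 + d - 12) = (d - 4)*(d - 3)^2*(d + 4)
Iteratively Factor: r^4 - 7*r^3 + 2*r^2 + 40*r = (r)*(r^3 - 7*r^2 + 2*r + 40) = r*(r - 5)*(r^2 - 2*r - 8) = r*(r - 5)*(r + 2)*(r - 4)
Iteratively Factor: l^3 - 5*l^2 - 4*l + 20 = (l - 5)*(l^2 - 4) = (l - 5)*(l - 2)*(l + 2)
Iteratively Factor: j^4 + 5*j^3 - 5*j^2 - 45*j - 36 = (j + 1)*(j^3 + 4*j^2 - 9*j - 36) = (j + 1)*(j + 3)*(j^2 + j - 12) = (j + 1)*(j + 3)*(j + 4)*(j - 3)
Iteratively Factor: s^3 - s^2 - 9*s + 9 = (s - 3)*(s^2 + 2*s - 3) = (s - 3)*(s - 1)*(s + 3)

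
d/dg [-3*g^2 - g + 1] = -6*g - 1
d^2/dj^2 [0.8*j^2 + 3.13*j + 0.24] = 1.60000000000000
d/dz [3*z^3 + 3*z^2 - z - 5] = 9*z^2 + 6*z - 1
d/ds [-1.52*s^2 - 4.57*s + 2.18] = -3.04*s - 4.57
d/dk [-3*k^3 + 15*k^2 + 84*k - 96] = -9*k^2 + 30*k + 84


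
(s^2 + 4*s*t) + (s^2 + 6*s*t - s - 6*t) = 2*s^2 + 10*s*t - s - 6*t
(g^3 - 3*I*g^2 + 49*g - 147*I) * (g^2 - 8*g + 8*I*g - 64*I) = g^5 - 8*g^4 + 5*I*g^4 + 73*g^3 - 40*I*g^3 - 584*g^2 + 245*I*g^2 + 1176*g - 1960*I*g - 9408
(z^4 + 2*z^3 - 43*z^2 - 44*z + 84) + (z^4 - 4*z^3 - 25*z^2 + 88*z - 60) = 2*z^4 - 2*z^3 - 68*z^2 + 44*z + 24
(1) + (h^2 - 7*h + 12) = h^2 - 7*h + 13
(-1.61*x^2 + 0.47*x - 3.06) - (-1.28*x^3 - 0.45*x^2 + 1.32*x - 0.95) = 1.28*x^3 - 1.16*x^2 - 0.85*x - 2.11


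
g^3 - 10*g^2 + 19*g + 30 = (g - 6)*(g - 5)*(g + 1)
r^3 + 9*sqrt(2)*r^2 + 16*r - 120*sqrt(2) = (r - 2*sqrt(2))*(r + 5*sqrt(2))*(r + 6*sqrt(2))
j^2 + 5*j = j*(j + 5)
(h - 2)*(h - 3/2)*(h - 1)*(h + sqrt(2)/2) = h^4 - 9*h^3/2 + sqrt(2)*h^3/2 - 9*sqrt(2)*h^2/4 + 13*h^2/2 - 3*h + 13*sqrt(2)*h/4 - 3*sqrt(2)/2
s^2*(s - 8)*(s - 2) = s^4 - 10*s^3 + 16*s^2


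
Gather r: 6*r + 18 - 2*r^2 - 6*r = 18 - 2*r^2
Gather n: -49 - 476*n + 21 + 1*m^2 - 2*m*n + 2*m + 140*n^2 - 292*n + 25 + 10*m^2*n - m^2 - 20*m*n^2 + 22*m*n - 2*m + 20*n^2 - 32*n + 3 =n^2*(160 - 20*m) + n*(10*m^2 + 20*m - 800)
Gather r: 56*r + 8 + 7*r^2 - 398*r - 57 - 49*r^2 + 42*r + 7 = -42*r^2 - 300*r - 42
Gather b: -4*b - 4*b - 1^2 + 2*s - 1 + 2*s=-8*b + 4*s - 2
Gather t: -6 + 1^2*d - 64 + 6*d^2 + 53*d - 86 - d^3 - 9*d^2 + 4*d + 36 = -d^3 - 3*d^2 + 58*d - 120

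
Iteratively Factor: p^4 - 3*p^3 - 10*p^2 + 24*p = (p - 2)*(p^3 - p^2 - 12*p) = (p - 4)*(p - 2)*(p^2 + 3*p) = (p - 4)*(p - 2)*(p + 3)*(p)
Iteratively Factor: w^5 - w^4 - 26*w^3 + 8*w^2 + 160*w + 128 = (w - 4)*(w^4 + 3*w^3 - 14*w^2 - 48*w - 32) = (w - 4)*(w + 1)*(w^3 + 2*w^2 - 16*w - 32) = (w - 4)*(w + 1)*(w + 4)*(w^2 - 2*w - 8) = (w - 4)^2*(w + 1)*(w + 4)*(w + 2)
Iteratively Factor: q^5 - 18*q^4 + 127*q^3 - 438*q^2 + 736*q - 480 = (q - 5)*(q^4 - 13*q^3 + 62*q^2 - 128*q + 96) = (q - 5)*(q - 2)*(q^3 - 11*q^2 + 40*q - 48) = (q - 5)*(q - 4)*(q - 2)*(q^2 - 7*q + 12) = (q - 5)*(q - 4)*(q - 3)*(q - 2)*(q - 4)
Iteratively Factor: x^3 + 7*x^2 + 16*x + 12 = (x + 3)*(x^2 + 4*x + 4) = (x + 2)*(x + 3)*(x + 2)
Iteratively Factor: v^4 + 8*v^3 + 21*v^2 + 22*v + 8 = (v + 4)*(v^3 + 4*v^2 + 5*v + 2) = (v + 2)*(v + 4)*(v^2 + 2*v + 1) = (v + 1)*(v + 2)*(v + 4)*(v + 1)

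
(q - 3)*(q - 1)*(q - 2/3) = q^3 - 14*q^2/3 + 17*q/3 - 2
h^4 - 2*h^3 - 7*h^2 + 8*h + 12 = (h - 3)*(h - 2)*(h + 1)*(h + 2)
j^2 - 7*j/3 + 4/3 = (j - 4/3)*(j - 1)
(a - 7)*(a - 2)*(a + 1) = a^3 - 8*a^2 + 5*a + 14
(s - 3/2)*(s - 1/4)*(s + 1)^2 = s^4 + s^3/4 - 17*s^2/8 - s + 3/8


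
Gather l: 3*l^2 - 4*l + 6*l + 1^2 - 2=3*l^2 + 2*l - 1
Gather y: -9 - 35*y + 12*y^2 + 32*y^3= 32*y^3 + 12*y^2 - 35*y - 9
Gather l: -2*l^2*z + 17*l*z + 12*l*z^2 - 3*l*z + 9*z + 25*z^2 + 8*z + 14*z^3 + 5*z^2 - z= -2*l^2*z + l*(12*z^2 + 14*z) + 14*z^3 + 30*z^2 + 16*z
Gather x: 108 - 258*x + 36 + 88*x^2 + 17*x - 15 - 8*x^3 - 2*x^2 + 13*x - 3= -8*x^3 + 86*x^2 - 228*x + 126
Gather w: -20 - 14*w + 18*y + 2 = -14*w + 18*y - 18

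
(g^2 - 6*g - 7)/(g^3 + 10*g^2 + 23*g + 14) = (g - 7)/(g^2 + 9*g + 14)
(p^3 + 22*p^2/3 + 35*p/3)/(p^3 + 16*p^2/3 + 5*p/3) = (3*p + 7)/(3*p + 1)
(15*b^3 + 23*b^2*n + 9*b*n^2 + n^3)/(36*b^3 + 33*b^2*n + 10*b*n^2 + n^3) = (5*b^2 + 6*b*n + n^2)/(12*b^2 + 7*b*n + n^2)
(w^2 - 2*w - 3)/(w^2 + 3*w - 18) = (w + 1)/(w + 6)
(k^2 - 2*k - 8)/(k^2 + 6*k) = (k^2 - 2*k - 8)/(k*(k + 6))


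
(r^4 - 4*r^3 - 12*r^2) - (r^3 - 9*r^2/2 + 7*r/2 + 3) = r^4 - 5*r^3 - 15*r^2/2 - 7*r/2 - 3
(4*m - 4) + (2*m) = 6*m - 4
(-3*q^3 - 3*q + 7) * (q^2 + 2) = -3*q^5 - 9*q^3 + 7*q^2 - 6*q + 14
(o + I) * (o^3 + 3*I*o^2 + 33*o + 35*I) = o^4 + 4*I*o^3 + 30*o^2 + 68*I*o - 35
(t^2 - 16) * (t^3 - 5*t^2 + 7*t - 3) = t^5 - 5*t^4 - 9*t^3 + 77*t^2 - 112*t + 48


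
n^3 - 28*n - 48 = (n - 6)*(n + 2)*(n + 4)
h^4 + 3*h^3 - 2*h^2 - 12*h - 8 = (h - 2)*(h + 1)*(h + 2)^2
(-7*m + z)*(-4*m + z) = 28*m^2 - 11*m*z + z^2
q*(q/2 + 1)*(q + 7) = q^3/2 + 9*q^2/2 + 7*q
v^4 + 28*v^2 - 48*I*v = v*(v - 4*I)*(v - 2*I)*(v + 6*I)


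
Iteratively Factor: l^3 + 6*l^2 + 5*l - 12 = (l - 1)*(l^2 + 7*l + 12) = (l - 1)*(l + 3)*(l + 4)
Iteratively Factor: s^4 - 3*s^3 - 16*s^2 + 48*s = (s + 4)*(s^3 - 7*s^2 + 12*s) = (s - 3)*(s + 4)*(s^2 - 4*s) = s*(s - 3)*(s + 4)*(s - 4)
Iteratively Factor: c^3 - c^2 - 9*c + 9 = (c - 3)*(c^2 + 2*c - 3) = (c - 3)*(c - 1)*(c + 3)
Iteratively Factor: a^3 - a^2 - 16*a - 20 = (a + 2)*(a^2 - 3*a - 10) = (a - 5)*(a + 2)*(a + 2)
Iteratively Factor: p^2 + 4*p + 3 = (p + 3)*(p + 1)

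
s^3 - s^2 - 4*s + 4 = (s - 2)*(s - 1)*(s + 2)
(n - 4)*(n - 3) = n^2 - 7*n + 12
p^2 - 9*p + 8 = (p - 8)*(p - 1)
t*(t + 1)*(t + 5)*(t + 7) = t^4 + 13*t^3 + 47*t^2 + 35*t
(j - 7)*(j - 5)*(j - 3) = j^3 - 15*j^2 + 71*j - 105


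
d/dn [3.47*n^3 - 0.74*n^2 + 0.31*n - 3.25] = 10.41*n^2 - 1.48*n + 0.31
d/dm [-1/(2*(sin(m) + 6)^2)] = cos(m)/(sin(m) + 6)^3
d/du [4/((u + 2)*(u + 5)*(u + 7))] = 4*(-3*u^2 - 28*u - 59)/(u^6 + 28*u^5 + 314*u^4 + 1792*u^3 + 5441*u^2 + 8260*u + 4900)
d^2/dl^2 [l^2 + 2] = 2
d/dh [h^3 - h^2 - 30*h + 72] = 3*h^2 - 2*h - 30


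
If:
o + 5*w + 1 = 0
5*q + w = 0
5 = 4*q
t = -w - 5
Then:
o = 121/4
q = 5/4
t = 5/4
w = -25/4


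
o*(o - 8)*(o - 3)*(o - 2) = o^4 - 13*o^3 + 46*o^2 - 48*o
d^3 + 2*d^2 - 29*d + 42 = (d - 3)*(d - 2)*(d + 7)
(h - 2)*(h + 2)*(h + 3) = h^3 + 3*h^2 - 4*h - 12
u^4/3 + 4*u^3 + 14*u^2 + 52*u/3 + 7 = (u/3 + 1)*(u + 1)^2*(u + 7)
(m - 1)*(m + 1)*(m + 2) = m^3 + 2*m^2 - m - 2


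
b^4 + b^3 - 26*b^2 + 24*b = b*(b - 4)*(b - 1)*(b + 6)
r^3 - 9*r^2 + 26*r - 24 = (r - 4)*(r - 3)*(r - 2)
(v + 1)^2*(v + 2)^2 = v^4 + 6*v^3 + 13*v^2 + 12*v + 4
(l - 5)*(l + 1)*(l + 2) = l^3 - 2*l^2 - 13*l - 10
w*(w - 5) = w^2 - 5*w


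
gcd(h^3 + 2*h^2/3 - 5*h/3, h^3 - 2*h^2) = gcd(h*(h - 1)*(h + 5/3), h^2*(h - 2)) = h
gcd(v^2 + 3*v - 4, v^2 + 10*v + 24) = v + 4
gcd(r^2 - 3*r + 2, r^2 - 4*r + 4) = r - 2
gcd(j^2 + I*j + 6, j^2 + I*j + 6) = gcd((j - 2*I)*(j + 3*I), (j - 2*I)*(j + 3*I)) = j^2 + I*j + 6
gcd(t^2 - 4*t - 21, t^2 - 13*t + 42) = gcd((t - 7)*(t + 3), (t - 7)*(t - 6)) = t - 7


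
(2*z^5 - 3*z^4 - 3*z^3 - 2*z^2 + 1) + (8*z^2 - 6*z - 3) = 2*z^5 - 3*z^4 - 3*z^3 + 6*z^2 - 6*z - 2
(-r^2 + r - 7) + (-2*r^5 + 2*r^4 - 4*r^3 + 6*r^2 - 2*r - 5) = -2*r^5 + 2*r^4 - 4*r^3 + 5*r^2 - r - 12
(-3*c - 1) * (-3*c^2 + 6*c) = 9*c^3 - 15*c^2 - 6*c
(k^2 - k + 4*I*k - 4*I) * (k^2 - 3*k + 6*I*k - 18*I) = k^4 - 4*k^3 + 10*I*k^3 - 21*k^2 - 40*I*k^2 + 96*k + 30*I*k - 72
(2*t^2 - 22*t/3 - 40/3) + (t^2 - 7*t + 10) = 3*t^2 - 43*t/3 - 10/3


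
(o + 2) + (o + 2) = 2*o + 4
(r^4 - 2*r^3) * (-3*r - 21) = -3*r^5 - 15*r^4 + 42*r^3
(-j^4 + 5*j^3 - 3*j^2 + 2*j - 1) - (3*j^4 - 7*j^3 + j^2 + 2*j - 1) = -4*j^4 + 12*j^3 - 4*j^2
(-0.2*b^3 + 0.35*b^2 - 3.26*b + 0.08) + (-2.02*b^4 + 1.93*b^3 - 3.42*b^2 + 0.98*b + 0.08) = -2.02*b^4 + 1.73*b^3 - 3.07*b^2 - 2.28*b + 0.16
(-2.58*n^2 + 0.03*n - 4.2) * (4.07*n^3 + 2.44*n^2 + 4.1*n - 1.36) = -10.5006*n^5 - 6.1731*n^4 - 27.5988*n^3 - 6.6162*n^2 - 17.2608*n + 5.712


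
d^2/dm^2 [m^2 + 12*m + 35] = 2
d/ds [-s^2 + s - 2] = 1 - 2*s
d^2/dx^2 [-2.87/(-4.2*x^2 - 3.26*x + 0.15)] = (-101.2536*x^2 - 78.59208*x + 2.87*(8.4*x + 3.26)*(16.8*x + 6.52) + 3.6162)/(4.2*x^2 + 3.26*x - 0.15)^3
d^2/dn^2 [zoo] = 0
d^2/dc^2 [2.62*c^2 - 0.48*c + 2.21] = 5.24000000000000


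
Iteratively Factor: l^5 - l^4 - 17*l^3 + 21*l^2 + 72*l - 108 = (l - 2)*(l^4 + l^3 - 15*l^2 - 9*l + 54) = (l - 2)*(l + 3)*(l^3 - 2*l^2 - 9*l + 18) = (l - 2)^2*(l + 3)*(l^2 - 9) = (l - 2)^2*(l + 3)^2*(l - 3)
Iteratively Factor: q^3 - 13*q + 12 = (q - 3)*(q^2 + 3*q - 4) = (q - 3)*(q + 4)*(q - 1)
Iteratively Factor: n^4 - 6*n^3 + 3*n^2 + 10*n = (n - 5)*(n^3 - n^2 - 2*n) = (n - 5)*(n - 2)*(n^2 + n) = (n - 5)*(n - 2)*(n + 1)*(n)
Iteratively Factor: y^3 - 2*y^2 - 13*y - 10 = (y - 5)*(y^2 + 3*y + 2) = (y - 5)*(y + 2)*(y + 1)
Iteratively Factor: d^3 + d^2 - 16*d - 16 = (d + 4)*(d^2 - 3*d - 4) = (d - 4)*(d + 4)*(d + 1)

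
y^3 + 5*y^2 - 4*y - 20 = (y - 2)*(y + 2)*(y + 5)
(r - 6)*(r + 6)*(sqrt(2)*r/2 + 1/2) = sqrt(2)*r^3/2 + r^2/2 - 18*sqrt(2)*r - 18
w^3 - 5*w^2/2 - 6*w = w*(w - 4)*(w + 3/2)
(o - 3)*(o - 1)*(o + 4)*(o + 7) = o^4 + 7*o^3 - 13*o^2 - 79*o + 84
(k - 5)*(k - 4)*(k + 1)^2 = k^4 - 7*k^3 + 3*k^2 + 31*k + 20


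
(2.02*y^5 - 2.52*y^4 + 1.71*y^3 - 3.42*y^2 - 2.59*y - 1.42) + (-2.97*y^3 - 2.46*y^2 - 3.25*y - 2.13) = 2.02*y^5 - 2.52*y^4 - 1.26*y^3 - 5.88*y^2 - 5.84*y - 3.55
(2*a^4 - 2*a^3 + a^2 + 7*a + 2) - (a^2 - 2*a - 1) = 2*a^4 - 2*a^3 + 9*a + 3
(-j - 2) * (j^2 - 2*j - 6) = -j^3 + 10*j + 12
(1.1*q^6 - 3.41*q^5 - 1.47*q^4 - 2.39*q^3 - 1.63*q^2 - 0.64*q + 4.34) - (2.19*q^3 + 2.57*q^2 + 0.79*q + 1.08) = 1.1*q^6 - 3.41*q^5 - 1.47*q^4 - 4.58*q^3 - 4.2*q^2 - 1.43*q + 3.26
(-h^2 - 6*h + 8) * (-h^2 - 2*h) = h^4 + 8*h^3 + 4*h^2 - 16*h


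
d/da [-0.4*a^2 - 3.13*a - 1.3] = -0.8*a - 3.13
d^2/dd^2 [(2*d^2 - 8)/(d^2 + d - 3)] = 4*(-d^3 - 3*d^2 - 12*d - 7)/(d^6 + 3*d^5 - 6*d^4 - 17*d^3 + 18*d^2 + 27*d - 27)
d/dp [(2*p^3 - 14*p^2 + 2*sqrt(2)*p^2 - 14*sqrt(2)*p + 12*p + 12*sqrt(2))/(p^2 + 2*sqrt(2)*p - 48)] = 2*(p^4 + 4*sqrt(2)*p^3 - 146*p^2 - 7*sqrt(2)*p^2 - 108*sqrt(2)*p + 672*p - 312 + 336*sqrt(2))/(p^4 + 4*sqrt(2)*p^3 - 88*p^2 - 192*sqrt(2)*p + 2304)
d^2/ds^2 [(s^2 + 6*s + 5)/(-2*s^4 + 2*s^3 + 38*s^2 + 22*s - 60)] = (-3*s^8 - 33*s^7 - 22*s^6 + 333*s^5 + 678*s^4 - 951*s^3 - 7470*s^2 - 13845*s - 6335)/(s^12 - 3*s^11 - 54*s^10 + 80*s^9 + 1182*s^8 - 42*s^7 - 11080*s^6 - 10836*s^5 + 30273*s^4 + 33589*s^3 - 40410*s^2 - 29700*s + 27000)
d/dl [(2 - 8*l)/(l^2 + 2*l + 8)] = 4*(2*l^2 - l - 17)/(l^4 + 4*l^3 + 20*l^2 + 32*l + 64)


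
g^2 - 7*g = g*(g - 7)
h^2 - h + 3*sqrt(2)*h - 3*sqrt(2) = (h - 1)*(h + 3*sqrt(2))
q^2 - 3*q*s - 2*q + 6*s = (q - 2)*(q - 3*s)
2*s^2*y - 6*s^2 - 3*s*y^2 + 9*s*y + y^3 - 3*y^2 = (-2*s + y)*(-s + y)*(y - 3)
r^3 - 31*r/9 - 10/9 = (r - 2)*(r + 1/3)*(r + 5/3)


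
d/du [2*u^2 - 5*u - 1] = 4*u - 5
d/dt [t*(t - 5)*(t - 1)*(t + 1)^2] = 5*t^4 - 16*t^3 - 18*t^2 + 8*t + 5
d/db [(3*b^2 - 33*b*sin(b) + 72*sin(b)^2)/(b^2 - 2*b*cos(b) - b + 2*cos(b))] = 3*((b^2 - 11*b*sin(b) + 24*sin(b)^2)*(-2*b*sin(b) - 2*b + 2*sqrt(2)*sin(b + pi/4) + 1) + (b^2 - 2*b*cos(b) - b + 2*cos(b))*(-11*b*cos(b) + 2*b - 11*sin(b) + 24*sin(2*b)))/((b - 1)^2*(b - 2*cos(b))^2)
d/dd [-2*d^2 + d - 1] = 1 - 4*d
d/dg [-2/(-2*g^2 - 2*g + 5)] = 4*(-2*g - 1)/(2*g^2 + 2*g - 5)^2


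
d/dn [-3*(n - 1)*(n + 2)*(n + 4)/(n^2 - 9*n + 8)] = 3*(-n^2 + 16*n + 56)/(n^2 - 16*n + 64)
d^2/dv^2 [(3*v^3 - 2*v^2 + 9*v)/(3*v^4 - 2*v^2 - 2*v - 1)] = 2*(27*v^9 - 54*v^8 + 540*v^7 + 114*v^6 - 126*v^5 + 90*v^4 + 320*v^3 + 30*v^2 - 45*v - 20)/(27*v^12 - 54*v^10 - 54*v^9 + 9*v^8 + 72*v^7 + 64*v^6 + 12*v^5 - 27*v^4 - 32*v^3 - 18*v^2 - 6*v - 1)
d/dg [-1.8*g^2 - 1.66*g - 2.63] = -3.6*g - 1.66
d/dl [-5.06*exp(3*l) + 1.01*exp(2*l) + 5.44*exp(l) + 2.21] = (-15.18*exp(2*l) + 2.02*exp(l) + 5.44)*exp(l)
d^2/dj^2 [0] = 0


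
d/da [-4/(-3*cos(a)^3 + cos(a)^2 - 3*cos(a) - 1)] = 4*(9*cos(a)^2 - 2*cos(a) + 3)*sin(a)/(3*cos(a)^3 - cos(a)^2 + 3*cos(a) + 1)^2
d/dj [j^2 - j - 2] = 2*j - 1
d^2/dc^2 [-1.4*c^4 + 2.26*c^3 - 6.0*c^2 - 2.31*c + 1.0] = -16.8*c^2 + 13.56*c - 12.0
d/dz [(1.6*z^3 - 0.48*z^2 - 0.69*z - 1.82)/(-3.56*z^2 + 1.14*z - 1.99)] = (-5.696*z^4 + 3.648*z^3 - 12.5556*z^2 - 11.048*z + 3.4479)/(12.6736*z^4 - 8.1168*z^3 + 15.4684*z^2 - 4.5372*z + 3.9601)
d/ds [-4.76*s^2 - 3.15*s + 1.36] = -9.52*s - 3.15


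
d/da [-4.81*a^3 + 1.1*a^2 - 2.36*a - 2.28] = -14.43*a^2 + 2.2*a - 2.36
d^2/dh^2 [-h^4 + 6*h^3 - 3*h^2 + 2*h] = -12*h^2 + 36*h - 6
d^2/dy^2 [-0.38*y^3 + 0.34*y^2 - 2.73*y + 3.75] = 0.68 - 2.28*y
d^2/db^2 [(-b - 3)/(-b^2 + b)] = 2*(b^3 + 9*b^2 - 9*b + 3)/(b^3*(b^3 - 3*b^2 + 3*b - 1))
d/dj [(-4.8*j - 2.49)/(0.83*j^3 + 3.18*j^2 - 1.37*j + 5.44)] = (7.968*j^3 + 21.4641*j^2 + 15.8364*j - 29.5233)/(0.6889*j^6 + 5.2788*j^5 + 7.8382*j^4 + 0.3172*j^3 + 36.4753*j^2 - 14.9056*j + 29.5936)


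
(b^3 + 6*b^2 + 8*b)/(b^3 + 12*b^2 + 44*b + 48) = b/(b + 6)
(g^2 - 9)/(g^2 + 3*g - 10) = (g^2 - 9)/(g^2 + 3*g - 10)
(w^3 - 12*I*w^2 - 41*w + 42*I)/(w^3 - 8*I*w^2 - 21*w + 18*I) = (w - 7*I)/(w - 3*I)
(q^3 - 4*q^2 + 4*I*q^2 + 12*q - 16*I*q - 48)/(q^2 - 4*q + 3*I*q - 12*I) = (q^2 + 4*I*q + 12)/(q + 3*I)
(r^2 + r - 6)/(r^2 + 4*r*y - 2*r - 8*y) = (r + 3)/(r + 4*y)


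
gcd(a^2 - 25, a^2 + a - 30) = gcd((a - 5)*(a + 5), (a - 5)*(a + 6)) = a - 5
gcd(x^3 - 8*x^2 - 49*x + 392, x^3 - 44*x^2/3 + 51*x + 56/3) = x^2 - 15*x + 56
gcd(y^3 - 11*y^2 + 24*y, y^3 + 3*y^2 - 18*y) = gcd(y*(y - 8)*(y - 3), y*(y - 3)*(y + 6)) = y^2 - 3*y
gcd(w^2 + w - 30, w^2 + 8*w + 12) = w + 6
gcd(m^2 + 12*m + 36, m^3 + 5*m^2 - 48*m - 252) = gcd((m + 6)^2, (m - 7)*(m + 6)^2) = m^2 + 12*m + 36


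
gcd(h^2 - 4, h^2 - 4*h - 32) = 1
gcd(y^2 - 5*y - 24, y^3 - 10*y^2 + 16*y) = y - 8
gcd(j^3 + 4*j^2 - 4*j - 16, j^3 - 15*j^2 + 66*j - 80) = j - 2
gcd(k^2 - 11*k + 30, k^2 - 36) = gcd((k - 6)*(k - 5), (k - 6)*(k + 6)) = k - 6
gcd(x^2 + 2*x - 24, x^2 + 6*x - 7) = 1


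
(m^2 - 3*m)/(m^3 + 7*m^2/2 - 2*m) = 2*(m - 3)/(2*m^2 + 7*m - 4)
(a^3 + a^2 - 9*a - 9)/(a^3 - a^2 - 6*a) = (a^2 + 4*a + 3)/(a*(a + 2))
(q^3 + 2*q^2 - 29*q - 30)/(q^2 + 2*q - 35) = (q^2 + 7*q + 6)/(q + 7)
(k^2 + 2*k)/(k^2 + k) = (k + 2)/(k + 1)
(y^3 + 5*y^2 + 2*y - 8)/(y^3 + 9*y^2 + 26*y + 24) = (y - 1)/(y + 3)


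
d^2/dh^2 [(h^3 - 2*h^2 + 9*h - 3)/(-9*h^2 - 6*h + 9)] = 2*(-106*h^3 + 153*h^2 - 216*h + 3)/(3*(27*h^6 + 54*h^5 - 45*h^4 - 100*h^3 + 45*h^2 + 54*h - 27))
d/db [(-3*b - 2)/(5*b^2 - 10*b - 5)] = (3*b^2 + 4*b - 1)/(5*(b^4 - 4*b^3 + 2*b^2 + 4*b + 1))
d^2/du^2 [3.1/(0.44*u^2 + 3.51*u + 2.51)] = (-1.20032*u^2 - 9.57528*u + 3.1*(0.88*u + 3.51)*(1.76*u + 7.02) - 6.84728)/(0.44*u^2 + 3.51*u + 2.51)^3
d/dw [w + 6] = 1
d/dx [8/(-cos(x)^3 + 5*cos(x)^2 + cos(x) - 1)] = 8*(-3*cos(x)^2 + 10*cos(x) + 1)*sin(x)/(sin(x)^2*cos(x) - 5*sin(x)^2 + 4)^2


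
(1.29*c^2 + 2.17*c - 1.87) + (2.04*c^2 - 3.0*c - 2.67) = 3.33*c^2 - 0.83*c - 4.54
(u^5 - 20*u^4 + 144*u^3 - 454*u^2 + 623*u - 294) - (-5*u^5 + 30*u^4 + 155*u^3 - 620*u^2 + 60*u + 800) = 6*u^5 - 50*u^4 - 11*u^3 + 166*u^2 + 563*u - 1094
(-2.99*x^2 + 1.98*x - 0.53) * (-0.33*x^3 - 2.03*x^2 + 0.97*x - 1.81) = 0.9867*x^5 + 5.4163*x^4 - 6.7448*x^3 + 8.4084*x^2 - 4.0979*x + 0.9593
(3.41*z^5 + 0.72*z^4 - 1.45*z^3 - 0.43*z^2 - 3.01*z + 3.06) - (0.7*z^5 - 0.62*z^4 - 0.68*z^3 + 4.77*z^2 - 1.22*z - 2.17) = 2.71*z^5 + 1.34*z^4 - 0.77*z^3 - 5.2*z^2 - 1.79*z + 5.23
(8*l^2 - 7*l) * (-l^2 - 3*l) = -8*l^4 - 17*l^3 + 21*l^2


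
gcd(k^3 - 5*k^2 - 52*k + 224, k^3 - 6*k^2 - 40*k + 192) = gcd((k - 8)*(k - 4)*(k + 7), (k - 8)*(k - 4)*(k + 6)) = k^2 - 12*k + 32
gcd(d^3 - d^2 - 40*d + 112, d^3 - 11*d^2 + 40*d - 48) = d^2 - 8*d + 16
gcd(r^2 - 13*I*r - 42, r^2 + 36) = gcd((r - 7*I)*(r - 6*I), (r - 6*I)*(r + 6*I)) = r - 6*I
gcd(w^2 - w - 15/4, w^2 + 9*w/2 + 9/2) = w + 3/2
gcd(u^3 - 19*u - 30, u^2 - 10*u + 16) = 1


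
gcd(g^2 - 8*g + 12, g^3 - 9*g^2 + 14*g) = g - 2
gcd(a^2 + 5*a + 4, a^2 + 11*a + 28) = a + 4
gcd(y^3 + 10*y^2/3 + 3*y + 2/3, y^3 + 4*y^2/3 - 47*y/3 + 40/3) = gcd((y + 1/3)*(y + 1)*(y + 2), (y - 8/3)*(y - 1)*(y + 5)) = 1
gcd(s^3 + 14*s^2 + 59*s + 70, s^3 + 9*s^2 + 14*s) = s^2 + 9*s + 14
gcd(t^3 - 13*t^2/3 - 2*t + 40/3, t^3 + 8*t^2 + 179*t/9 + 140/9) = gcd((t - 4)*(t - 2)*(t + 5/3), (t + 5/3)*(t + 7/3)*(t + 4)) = t + 5/3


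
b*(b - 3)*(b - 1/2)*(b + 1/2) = b^4 - 3*b^3 - b^2/4 + 3*b/4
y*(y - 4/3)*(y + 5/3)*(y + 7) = y^4 + 22*y^3/3 + y^2/9 - 140*y/9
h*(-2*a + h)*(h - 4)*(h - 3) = -2*a*h^3 + 14*a*h^2 - 24*a*h + h^4 - 7*h^3 + 12*h^2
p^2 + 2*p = p*(p + 2)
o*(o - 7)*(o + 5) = o^3 - 2*o^2 - 35*o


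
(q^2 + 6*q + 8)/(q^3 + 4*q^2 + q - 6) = (q + 4)/(q^2 + 2*q - 3)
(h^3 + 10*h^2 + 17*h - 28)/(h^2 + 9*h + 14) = (h^2 + 3*h - 4)/(h + 2)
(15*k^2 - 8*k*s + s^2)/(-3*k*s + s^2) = (-5*k + s)/s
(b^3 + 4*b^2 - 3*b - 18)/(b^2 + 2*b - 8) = (b^2 + 6*b + 9)/(b + 4)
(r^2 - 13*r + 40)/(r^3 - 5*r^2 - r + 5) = (r - 8)/(r^2 - 1)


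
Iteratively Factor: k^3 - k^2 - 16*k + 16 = (k - 1)*(k^2 - 16) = (k - 1)*(k + 4)*(k - 4)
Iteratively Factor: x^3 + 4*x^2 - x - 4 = (x + 4)*(x^2 - 1) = (x - 1)*(x + 4)*(x + 1)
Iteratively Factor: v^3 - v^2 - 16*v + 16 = (v + 4)*(v^2 - 5*v + 4) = (v - 4)*(v + 4)*(v - 1)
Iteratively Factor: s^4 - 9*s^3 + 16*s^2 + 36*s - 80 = (s + 2)*(s^3 - 11*s^2 + 38*s - 40) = (s - 2)*(s + 2)*(s^2 - 9*s + 20) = (s - 4)*(s - 2)*(s + 2)*(s - 5)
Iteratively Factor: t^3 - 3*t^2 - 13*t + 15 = (t - 5)*(t^2 + 2*t - 3) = (t - 5)*(t - 1)*(t + 3)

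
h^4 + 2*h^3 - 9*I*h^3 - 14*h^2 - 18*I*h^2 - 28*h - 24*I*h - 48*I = (h + 2)*(h - 6*I)*(h - 4*I)*(h + I)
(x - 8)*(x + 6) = x^2 - 2*x - 48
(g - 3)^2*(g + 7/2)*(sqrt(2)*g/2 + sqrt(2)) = sqrt(2)*g^4/2 - sqrt(2)*g^3/4 - 17*sqrt(2)*g^2/2 + 15*sqrt(2)*g/4 + 63*sqrt(2)/2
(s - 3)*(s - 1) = s^2 - 4*s + 3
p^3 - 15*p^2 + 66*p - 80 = (p - 8)*(p - 5)*(p - 2)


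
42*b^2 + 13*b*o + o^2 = (6*b + o)*(7*b + o)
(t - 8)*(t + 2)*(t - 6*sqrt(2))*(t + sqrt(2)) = t^4 - 5*sqrt(2)*t^3 - 6*t^3 - 28*t^2 + 30*sqrt(2)*t^2 + 72*t + 80*sqrt(2)*t + 192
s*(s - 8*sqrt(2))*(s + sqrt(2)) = s^3 - 7*sqrt(2)*s^2 - 16*s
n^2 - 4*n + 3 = (n - 3)*(n - 1)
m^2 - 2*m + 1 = (m - 1)^2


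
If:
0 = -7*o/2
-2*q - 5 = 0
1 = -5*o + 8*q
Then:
No Solution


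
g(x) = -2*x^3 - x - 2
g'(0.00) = -1.00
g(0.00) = -2.00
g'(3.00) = -55.00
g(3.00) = -59.00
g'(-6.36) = -243.70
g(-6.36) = 518.88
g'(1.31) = -11.30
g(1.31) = -7.81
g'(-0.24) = -1.35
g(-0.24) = -1.73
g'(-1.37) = -12.26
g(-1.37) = 4.51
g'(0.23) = -1.32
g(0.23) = -2.25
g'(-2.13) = -28.22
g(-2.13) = 19.46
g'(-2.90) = -51.46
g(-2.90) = 49.68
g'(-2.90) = -51.46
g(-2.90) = 49.68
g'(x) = -6*x^2 - 1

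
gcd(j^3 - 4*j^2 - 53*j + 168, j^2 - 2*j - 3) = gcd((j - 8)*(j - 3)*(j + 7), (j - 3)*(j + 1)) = j - 3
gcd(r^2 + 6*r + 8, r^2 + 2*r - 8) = r + 4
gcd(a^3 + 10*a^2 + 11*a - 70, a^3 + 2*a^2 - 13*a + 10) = a^2 + 3*a - 10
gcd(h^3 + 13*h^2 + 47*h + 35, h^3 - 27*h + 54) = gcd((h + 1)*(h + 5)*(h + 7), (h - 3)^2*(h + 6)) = 1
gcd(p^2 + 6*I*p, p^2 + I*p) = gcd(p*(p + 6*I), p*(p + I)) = p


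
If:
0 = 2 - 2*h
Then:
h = 1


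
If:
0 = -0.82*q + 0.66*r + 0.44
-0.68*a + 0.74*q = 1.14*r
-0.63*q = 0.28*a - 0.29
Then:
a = 1.18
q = -0.07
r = -0.75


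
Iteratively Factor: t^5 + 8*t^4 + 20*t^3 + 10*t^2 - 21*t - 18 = (t + 1)*(t^4 + 7*t^3 + 13*t^2 - 3*t - 18) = (t + 1)*(t + 3)*(t^3 + 4*t^2 + t - 6) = (t - 1)*(t + 1)*(t + 3)*(t^2 + 5*t + 6) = (t - 1)*(t + 1)*(t + 2)*(t + 3)*(t + 3)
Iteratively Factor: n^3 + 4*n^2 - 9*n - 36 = (n + 4)*(n^2 - 9) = (n - 3)*(n + 4)*(n + 3)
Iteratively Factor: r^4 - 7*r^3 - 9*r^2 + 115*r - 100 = (r + 4)*(r^3 - 11*r^2 + 35*r - 25) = (r - 5)*(r + 4)*(r^2 - 6*r + 5) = (r - 5)^2*(r + 4)*(r - 1)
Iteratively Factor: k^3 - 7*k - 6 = (k + 2)*(k^2 - 2*k - 3) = (k + 1)*(k + 2)*(k - 3)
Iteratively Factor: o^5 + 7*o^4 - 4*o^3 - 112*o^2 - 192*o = (o + 3)*(o^4 + 4*o^3 - 16*o^2 - 64*o) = (o - 4)*(o + 3)*(o^3 + 8*o^2 + 16*o) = o*(o - 4)*(o + 3)*(o^2 + 8*o + 16) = o*(o - 4)*(o + 3)*(o + 4)*(o + 4)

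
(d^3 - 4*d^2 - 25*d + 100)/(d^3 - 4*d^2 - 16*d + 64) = (d^2 - 25)/(d^2 - 16)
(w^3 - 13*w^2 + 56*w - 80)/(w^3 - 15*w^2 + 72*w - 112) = (w - 5)/(w - 7)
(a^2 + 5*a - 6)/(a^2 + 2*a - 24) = (a - 1)/(a - 4)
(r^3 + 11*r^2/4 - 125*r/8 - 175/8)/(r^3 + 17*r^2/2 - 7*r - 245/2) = (r + 5/4)/(r + 7)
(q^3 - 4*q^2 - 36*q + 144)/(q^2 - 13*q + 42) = (q^2 + 2*q - 24)/(q - 7)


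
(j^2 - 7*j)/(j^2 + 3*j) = (j - 7)/(j + 3)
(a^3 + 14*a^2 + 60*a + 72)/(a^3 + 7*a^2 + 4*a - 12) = (a + 6)/(a - 1)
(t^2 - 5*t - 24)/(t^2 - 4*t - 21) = (t - 8)/(t - 7)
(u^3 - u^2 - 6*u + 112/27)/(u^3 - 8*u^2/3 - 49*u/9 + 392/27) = (3*u - 2)/(3*u - 7)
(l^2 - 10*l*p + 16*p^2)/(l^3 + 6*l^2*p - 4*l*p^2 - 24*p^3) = (l - 8*p)/(l^2 + 8*l*p + 12*p^2)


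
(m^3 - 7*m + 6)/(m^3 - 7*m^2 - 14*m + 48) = (m - 1)/(m - 8)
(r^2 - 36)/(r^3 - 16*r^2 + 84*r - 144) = (r + 6)/(r^2 - 10*r + 24)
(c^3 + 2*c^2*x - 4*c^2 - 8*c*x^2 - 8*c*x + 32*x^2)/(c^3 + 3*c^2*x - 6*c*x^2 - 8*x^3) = (c - 4)/(c + x)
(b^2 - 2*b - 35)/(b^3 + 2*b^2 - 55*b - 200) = (b - 7)/(b^2 - 3*b - 40)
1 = 1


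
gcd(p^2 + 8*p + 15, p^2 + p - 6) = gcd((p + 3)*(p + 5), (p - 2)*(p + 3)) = p + 3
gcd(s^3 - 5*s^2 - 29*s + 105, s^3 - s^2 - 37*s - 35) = s^2 - 2*s - 35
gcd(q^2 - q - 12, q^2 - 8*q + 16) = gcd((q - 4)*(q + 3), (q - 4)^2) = q - 4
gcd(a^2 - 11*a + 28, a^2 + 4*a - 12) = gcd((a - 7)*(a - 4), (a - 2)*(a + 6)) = 1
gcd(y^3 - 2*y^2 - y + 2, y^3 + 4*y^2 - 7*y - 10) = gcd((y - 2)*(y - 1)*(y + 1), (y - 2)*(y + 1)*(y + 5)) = y^2 - y - 2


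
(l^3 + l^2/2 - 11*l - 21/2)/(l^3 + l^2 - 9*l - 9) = (l - 7/2)/(l - 3)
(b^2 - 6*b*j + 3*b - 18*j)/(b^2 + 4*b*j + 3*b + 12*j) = (b - 6*j)/(b + 4*j)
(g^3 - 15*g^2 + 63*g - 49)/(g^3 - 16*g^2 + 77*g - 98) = (g - 1)/(g - 2)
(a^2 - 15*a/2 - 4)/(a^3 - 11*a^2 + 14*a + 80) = (a + 1/2)/(a^2 - 3*a - 10)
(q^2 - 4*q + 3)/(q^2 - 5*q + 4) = (q - 3)/(q - 4)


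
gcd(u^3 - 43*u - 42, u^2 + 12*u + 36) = u + 6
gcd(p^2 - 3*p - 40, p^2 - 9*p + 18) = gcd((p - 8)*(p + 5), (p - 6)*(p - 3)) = 1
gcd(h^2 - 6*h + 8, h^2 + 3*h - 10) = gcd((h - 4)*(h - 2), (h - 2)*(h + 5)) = h - 2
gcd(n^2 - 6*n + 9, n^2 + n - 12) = n - 3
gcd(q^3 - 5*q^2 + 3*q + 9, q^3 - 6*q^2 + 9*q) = q^2 - 6*q + 9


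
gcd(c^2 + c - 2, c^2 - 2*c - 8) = c + 2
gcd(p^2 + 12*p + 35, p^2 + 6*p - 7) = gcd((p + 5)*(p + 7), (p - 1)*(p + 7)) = p + 7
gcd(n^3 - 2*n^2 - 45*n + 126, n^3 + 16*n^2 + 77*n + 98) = n + 7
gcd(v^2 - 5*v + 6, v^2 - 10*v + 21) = v - 3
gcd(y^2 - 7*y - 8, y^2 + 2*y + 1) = y + 1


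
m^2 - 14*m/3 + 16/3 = (m - 8/3)*(m - 2)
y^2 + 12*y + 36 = (y + 6)^2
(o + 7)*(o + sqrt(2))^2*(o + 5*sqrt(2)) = o^4 + 7*o^3 + 7*sqrt(2)*o^3 + 22*o^2 + 49*sqrt(2)*o^2 + 10*sqrt(2)*o + 154*o + 70*sqrt(2)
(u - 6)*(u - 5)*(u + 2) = u^3 - 9*u^2 + 8*u + 60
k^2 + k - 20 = (k - 4)*(k + 5)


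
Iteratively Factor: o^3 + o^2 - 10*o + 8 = (o - 1)*(o^2 + 2*o - 8) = (o - 1)*(o + 4)*(o - 2)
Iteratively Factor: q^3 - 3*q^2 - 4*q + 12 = (q + 2)*(q^2 - 5*q + 6) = (q - 2)*(q + 2)*(q - 3)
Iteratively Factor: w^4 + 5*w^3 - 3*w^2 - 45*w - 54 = (w + 2)*(w^3 + 3*w^2 - 9*w - 27) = (w + 2)*(w + 3)*(w^2 - 9) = (w - 3)*(w + 2)*(w + 3)*(w + 3)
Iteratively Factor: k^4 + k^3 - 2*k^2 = (k)*(k^3 + k^2 - 2*k) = k*(k - 1)*(k^2 + 2*k) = k^2*(k - 1)*(k + 2)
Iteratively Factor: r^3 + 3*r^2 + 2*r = (r + 2)*(r^2 + r) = (r + 1)*(r + 2)*(r)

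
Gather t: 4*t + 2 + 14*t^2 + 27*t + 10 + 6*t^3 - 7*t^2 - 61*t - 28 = 6*t^3 + 7*t^2 - 30*t - 16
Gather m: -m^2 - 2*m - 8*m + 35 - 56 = -m^2 - 10*m - 21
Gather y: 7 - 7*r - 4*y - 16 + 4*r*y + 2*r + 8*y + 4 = -5*r + y*(4*r + 4) - 5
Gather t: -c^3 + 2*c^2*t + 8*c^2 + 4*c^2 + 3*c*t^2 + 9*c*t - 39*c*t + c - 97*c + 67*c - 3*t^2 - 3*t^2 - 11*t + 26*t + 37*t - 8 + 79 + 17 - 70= -c^3 + 12*c^2 - 29*c + t^2*(3*c - 6) + t*(2*c^2 - 30*c + 52) + 18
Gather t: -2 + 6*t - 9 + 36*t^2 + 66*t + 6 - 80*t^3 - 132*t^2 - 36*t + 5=-80*t^3 - 96*t^2 + 36*t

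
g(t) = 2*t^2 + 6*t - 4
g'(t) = 4*t + 6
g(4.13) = 54.89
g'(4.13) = 22.52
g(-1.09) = -8.16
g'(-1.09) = 1.64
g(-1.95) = -8.10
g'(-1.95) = -1.80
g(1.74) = 12.50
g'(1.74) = 12.96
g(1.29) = 7.07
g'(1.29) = 11.16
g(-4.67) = 11.60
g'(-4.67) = -12.68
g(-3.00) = -4.00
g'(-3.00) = -6.00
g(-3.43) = -1.05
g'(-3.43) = -7.72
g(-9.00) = 104.00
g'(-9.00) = -30.00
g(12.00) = 356.00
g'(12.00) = 54.00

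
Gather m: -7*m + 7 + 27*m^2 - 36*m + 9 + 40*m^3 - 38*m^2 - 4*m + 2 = 40*m^3 - 11*m^2 - 47*m + 18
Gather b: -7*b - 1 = -7*b - 1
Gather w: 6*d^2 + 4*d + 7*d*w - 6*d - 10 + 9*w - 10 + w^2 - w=6*d^2 - 2*d + w^2 + w*(7*d + 8) - 20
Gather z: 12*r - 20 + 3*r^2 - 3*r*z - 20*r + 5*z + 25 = 3*r^2 - 8*r + z*(5 - 3*r) + 5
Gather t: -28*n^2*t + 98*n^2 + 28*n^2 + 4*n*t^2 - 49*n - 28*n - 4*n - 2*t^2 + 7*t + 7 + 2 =126*n^2 - 81*n + t^2*(4*n - 2) + t*(7 - 28*n^2) + 9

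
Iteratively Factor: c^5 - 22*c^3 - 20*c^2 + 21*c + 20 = (c + 1)*(c^4 - c^3 - 21*c^2 + c + 20) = (c + 1)*(c + 4)*(c^3 - 5*c^2 - c + 5) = (c + 1)^2*(c + 4)*(c^2 - 6*c + 5) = (c - 5)*(c + 1)^2*(c + 4)*(c - 1)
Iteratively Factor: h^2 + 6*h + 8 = (h + 4)*(h + 2)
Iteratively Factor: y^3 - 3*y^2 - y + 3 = (y - 3)*(y^2 - 1) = (y - 3)*(y - 1)*(y + 1)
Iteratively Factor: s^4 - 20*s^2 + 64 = (s - 2)*(s^3 + 2*s^2 - 16*s - 32) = (s - 4)*(s - 2)*(s^2 + 6*s + 8) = (s - 4)*(s - 2)*(s + 4)*(s + 2)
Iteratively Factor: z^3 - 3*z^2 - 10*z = (z)*(z^2 - 3*z - 10) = z*(z - 5)*(z + 2)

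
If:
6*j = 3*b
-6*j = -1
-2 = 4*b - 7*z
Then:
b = 1/3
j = 1/6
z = 10/21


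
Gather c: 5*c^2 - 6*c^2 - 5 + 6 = 1 - c^2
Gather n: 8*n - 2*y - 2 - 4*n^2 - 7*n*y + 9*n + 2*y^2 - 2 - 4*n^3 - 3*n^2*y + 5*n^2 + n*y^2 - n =-4*n^3 + n^2*(1 - 3*y) + n*(y^2 - 7*y + 16) + 2*y^2 - 2*y - 4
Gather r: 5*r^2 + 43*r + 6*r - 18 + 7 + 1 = 5*r^2 + 49*r - 10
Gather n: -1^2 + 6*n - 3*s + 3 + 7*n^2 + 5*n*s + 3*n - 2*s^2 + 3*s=7*n^2 + n*(5*s + 9) - 2*s^2 + 2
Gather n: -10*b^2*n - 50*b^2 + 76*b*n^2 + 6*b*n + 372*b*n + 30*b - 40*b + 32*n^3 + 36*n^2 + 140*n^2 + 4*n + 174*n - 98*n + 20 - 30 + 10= -50*b^2 - 10*b + 32*n^3 + n^2*(76*b + 176) + n*(-10*b^2 + 378*b + 80)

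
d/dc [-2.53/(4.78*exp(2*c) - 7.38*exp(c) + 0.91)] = (24.1868*exp(c) - 18.6714)*exp(c)/(4.78*exp(2*c) - 7.38*exp(c) + 0.91)^2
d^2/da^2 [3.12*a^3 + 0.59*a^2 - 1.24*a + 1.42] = 18.72*a + 1.18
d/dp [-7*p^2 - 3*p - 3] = -14*p - 3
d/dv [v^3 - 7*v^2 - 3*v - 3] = 3*v^2 - 14*v - 3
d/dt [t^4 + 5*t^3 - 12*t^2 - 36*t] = 4*t^3 + 15*t^2 - 24*t - 36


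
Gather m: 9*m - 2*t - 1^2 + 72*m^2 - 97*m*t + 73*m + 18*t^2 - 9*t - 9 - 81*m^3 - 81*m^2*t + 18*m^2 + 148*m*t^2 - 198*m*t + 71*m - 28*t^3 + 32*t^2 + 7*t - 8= -81*m^3 + m^2*(90 - 81*t) + m*(148*t^2 - 295*t + 153) - 28*t^3 + 50*t^2 - 4*t - 18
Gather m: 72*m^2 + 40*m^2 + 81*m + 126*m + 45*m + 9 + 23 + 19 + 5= 112*m^2 + 252*m + 56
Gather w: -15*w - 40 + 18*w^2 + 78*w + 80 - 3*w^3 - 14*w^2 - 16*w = -3*w^3 + 4*w^2 + 47*w + 40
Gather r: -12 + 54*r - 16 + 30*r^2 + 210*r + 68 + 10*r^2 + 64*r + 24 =40*r^2 + 328*r + 64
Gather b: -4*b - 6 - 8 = -4*b - 14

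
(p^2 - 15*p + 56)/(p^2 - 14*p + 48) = (p - 7)/(p - 6)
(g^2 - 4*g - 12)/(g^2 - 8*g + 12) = (g + 2)/(g - 2)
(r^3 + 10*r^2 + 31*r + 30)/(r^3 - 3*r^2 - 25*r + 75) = (r^2 + 5*r + 6)/(r^2 - 8*r + 15)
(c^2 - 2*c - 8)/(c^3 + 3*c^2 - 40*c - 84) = (c - 4)/(c^2 + c - 42)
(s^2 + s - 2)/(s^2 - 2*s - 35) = (-s^2 - s + 2)/(-s^2 + 2*s + 35)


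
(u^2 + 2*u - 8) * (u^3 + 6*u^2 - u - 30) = u^5 + 8*u^4 + 3*u^3 - 80*u^2 - 52*u + 240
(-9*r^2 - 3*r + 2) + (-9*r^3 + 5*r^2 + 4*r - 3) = -9*r^3 - 4*r^2 + r - 1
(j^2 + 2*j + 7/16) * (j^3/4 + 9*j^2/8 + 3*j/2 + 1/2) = j^5/4 + 13*j^4/8 + 247*j^3/64 + 511*j^2/128 + 53*j/32 + 7/32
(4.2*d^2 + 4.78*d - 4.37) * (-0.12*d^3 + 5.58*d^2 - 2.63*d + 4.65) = -0.504*d^5 + 22.8624*d^4 + 16.1508*d^3 - 17.426*d^2 + 33.7201*d - 20.3205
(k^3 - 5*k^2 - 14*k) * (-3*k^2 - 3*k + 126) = -3*k^5 + 12*k^4 + 183*k^3 - 588*k^2 - 1764*k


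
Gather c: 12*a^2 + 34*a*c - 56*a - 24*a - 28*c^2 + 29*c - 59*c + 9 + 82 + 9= 12*a^2 - 80*a - 28*c^2 + c*(34*a - 30) + 100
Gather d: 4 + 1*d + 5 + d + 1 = 2*d + 10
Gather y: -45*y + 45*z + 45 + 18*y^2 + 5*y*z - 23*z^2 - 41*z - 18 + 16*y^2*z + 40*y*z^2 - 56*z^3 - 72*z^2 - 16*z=y^2*(16*z + 18) + y*(40*z^2 + 5*z - 45) - 56*z^3 - 95*z^2 - 12*z + 27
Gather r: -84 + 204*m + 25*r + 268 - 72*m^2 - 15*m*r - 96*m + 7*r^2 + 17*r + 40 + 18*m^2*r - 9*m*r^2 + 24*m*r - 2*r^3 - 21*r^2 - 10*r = -72*m^2 + 108*m - 2*r^3 + r^2*(-9*m - 14) + r*(18*m^2 + 9*m + 32) + 224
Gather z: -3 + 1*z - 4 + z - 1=2*z - 8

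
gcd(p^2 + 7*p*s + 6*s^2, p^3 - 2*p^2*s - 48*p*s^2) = p + 6*s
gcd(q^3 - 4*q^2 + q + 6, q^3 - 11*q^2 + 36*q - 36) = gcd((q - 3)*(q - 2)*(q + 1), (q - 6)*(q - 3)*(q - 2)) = q^2 - 5*q + 6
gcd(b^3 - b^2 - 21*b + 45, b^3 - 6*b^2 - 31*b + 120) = b^2 + 2*b - 15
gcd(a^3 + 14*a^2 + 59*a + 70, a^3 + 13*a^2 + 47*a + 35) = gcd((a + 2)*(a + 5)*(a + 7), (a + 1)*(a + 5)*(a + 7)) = a^2 + 12*a + 35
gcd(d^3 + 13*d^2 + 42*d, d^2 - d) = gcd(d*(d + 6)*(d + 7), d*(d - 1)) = d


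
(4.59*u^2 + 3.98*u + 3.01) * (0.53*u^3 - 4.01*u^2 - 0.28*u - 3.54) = 2.4327*u^5 - 16.2965*u^4 - 15.6497*u^3 - 29.4331*u^2 - 14.932*u - 10.6554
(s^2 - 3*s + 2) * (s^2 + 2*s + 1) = s^4 - s^3 - 3*s^2 + s + 2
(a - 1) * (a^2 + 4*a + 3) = a^3 + 3*a^2 - a - 3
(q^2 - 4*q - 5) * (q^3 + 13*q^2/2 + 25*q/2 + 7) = q^5 + 5*q^4/2 - 37*q^3/2 - 151*q^2/2 - 181*q/2 - 35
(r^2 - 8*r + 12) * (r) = r^3 - 8*r^2 + 12*r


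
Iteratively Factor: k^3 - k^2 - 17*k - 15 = (k - 5)*(k^2 + 4*k + 3) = (k - 5)*(k + 3)*(k + 1)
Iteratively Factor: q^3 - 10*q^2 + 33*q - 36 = (q - 3)*(q^2 - 7*q + 12) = (q - 4)*(q - 3)*(q - 3)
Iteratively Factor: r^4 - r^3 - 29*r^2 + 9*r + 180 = (r - 5)*(r^3 + 4*r^2 - 9*r - 36) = (r - 5)*(r - 3)*(r^2 + 7*r + 12) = (r - 5)*(r - 3)*(r + 3)*(r + 4)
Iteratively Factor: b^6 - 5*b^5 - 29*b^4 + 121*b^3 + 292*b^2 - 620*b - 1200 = (b - 3)*(b^5 - 2*b^4 - 35*b^3 + 16*b^2 + 340*b + 400) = (b - 3)*(b + 2)*(b^4 - 4*b^3 - 27*b^2 + 70*b + 200) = (b - 3)*(b + 2)^2*(b^3 - 6*b^2 - 15*b + 100) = (b - 5)*(b - 3)*(b + 2)^2*(b^2 - b - 20) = (b - 5)^2*(b - 3)*(b + 2)^2*(b + 4)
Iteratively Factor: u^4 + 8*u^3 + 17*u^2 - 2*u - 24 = (u - 1)*(u^3 + 9*u^2 + 26*u + 24) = (u - 1)*(u + 4)*(u^2 + 5*u + 6) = (u - 1)*(u + 3)*(u + 4)*(u + 2)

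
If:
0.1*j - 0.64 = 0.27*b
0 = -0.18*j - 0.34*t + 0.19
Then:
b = -0.699588477366255*t - 1.97942386831276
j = 1.05555555555556 - 1.88888888888889*t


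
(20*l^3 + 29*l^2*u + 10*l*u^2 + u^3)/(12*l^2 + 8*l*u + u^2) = (20*l^3 + 29*l^2*u + 10*l*u^2 + u^3)/(12*l^2 + 8*l*u + u^2)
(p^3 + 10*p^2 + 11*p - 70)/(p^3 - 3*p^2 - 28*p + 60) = (p + 7)/(p - 6)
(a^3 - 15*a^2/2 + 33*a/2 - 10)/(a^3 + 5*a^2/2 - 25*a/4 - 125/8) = 4*(a^2 - 5*a + 4)/(4*a^2 + 20*a + 25)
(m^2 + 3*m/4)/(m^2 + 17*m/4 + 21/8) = 2*m/(2*m + 7)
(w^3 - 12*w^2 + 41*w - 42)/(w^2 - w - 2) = (w^2 - 10*w + 21)/(w + 1)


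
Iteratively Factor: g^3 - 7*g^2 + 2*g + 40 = (g + 2)*(g^2 - 9*g + 20) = (g - 5)*(g + 2)*(g - 4)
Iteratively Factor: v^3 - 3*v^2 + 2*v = (v - 1)*(v^2 - 2*v) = (v - 2)*(v - 1)*(v)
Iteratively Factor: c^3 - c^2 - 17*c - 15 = (c - 5)*(c^2 + 4*c + 3) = (c - 5)*(c + 3)*(c + 1)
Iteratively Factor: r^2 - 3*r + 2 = (r - 1)*(r - 2)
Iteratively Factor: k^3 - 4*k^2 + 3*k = (k - 3)*(k^2 - k) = (k - 3)*(k - 1)*(k)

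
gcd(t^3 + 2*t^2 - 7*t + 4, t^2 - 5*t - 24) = 1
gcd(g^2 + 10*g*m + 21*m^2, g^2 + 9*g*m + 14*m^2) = g + 7*m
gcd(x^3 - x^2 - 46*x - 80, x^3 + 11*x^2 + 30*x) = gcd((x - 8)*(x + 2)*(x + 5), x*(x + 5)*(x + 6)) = x + 5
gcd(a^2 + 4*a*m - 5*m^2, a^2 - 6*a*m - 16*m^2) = 1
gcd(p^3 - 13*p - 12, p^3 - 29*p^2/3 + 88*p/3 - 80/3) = p - 4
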